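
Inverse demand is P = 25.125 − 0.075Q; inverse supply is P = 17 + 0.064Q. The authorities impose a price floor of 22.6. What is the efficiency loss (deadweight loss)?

Competitive equilibrium: 25.125 − 0.075Q = 17 + 0.064Q → Q* = 58.4532, P* = 20.741.
At the floor P = 22.6, quantity demanded = (25.125 − 22.6)/0.075 = 33.6667.
Sellers' marginal cost at Q' = 33.6667: 17 + 0.064·33.6667 = 19.1547.
ΔQ = 58.4532 − 33.6667 = 24.7865; wedge = 22.6 − 19.1547 = 3.4453.
The triangle = ½ × 24.7865 × 3.4453 = 42.70.

42.70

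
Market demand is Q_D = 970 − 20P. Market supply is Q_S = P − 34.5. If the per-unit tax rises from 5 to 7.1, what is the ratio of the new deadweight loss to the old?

2.0164

In inverse form: demand P = 48.5 − 0.05Q, supply P = 34.5 + Q.
Competitive equilibrium: 48.5 − 0.05Q = 34.5 + Q → Q* = 13.3333, P* = 47.8333.
For a per-unit tax t: ΔQ = t/1.05, so DWL = ½·t·(t/1.05) = t²/2.1.
At t = 5: DWL = 11.905. At t = 7.1: DWL = 24.005.
Ratio = (7.1/5)² = 2.0164.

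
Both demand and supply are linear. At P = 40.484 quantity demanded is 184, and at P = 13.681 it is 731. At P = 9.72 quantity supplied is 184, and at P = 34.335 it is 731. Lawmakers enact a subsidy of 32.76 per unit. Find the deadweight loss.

Demand slope = (13.681 − 40.484)/(731 − 184) = −0.049, so P = 49.5 − 0.049Q.
Supply slope = (34.335 − 9.72)/(731 − 184) = 0.045, so P = 1.44 + 0.045Q.
Competitive equilibrium: 49.5 − 0.049Q = 1.44 + 0.045Q → Q* = 511.2766, P* = 24.4474.
The subsidy lowers effective supply by 32.76: P = 0.045Q − 31.32.
New quantity: 49.5 − 0.049Q = 0.045Q − 31.32 → Q' = 859.7872.
Overproduction ΔQ = 859.7872 − 511.2766 = 348.5106; wedge = subsidy = 32.76.
The triangle = ½ × 348.5106 × 32.76 = 5708.60.

5708.60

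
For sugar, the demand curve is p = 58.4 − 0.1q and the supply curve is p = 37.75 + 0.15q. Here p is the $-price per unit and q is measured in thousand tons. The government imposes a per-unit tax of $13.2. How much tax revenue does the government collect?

$393.36 thousand

Competitive equilibrium: 58.4 − 0.1q = 37.75 + 0.15q → q* = 82.6, p* = 50.14.
With the tax, the buyer price exceeds the seller price by 13.2: (58.4 − 0.1q) − (37.75 + 0.15q) = 13.2 → q' = 29.8.
Tax revenue = 13.2 × 29.8 = $393.36 thousand.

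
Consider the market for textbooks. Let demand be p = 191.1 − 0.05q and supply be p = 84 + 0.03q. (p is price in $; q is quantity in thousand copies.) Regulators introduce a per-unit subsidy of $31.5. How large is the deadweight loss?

$6201.56 thousand

Competitive equilibrium: 191.1 − 0.05q = 84 + 0.03q → q* = 1338.75, p* = 124.1625.
The subsidy lowers effective supply by 31.5: p = 52.5 + 0.03q.
New quantity: 191.1 − 0.05q = 52.5 + 0.03q → q' = 1732.5.
Overproduction Δq = 1732.5 − 1338.75 = 393.75; wedge = subsidy = 31.5.
Deadweight loss = ½ × 393.75 × 31.5 = $6201.56 thousand.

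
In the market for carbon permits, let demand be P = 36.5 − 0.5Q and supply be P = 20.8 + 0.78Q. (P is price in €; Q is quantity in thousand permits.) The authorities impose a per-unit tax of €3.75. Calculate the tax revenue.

€35.01 thousand

Competitive equilibrium: 36.5 − 0.5Q = 20.8 + 0.78Q → Q* = 12.2656, P* = 30.3672.
With the tax, the buyer price exceeds the seller price by 3.75: (36.5 − 0.5Q) − (20.8 + 0.78Q) = 3.75 → Q' = 9.3359.
Tax revenue = 3.75 × 9.3359 = €35.01 thousand.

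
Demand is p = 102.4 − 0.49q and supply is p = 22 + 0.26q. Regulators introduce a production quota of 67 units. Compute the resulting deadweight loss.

Competitive equilibrium: 102.4 − 0.49q = 22 + 0.26q → q* = 107.2, p* = 49.872.
At q = 67: demand price = 102.4 − 0.49·67 = 69.57; supply price = 22 + 0.26·67 = 39.42.
Δq = 107.2 − 67 = 40.2; wedge = 69.57 − 39.42 = 30.15.
Welfare loss = ½ × 40.2 × 30.15 = 606.015.

606.015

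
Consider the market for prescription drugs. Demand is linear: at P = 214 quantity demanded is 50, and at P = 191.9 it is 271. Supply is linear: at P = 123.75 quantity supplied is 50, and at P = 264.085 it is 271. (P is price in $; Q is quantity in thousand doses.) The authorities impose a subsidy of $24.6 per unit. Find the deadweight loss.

Demand slope = (191.9 − 214)/(271 − 50) = −0.1, so P = 219 − 0.1Q.
Supply slope = (264.085 − 123.75)/(271 − 50) = 0.635, so P = 92 + 0.635Q.
Competitive equilibrium: 219 − 0.1Q = 92 + 0.635Q → Q* = 172.7891, P* = 201.7211.
The subsidy lowers effective supply by 24.6: P = 67.4 + 0.635Q.
New quantity: 219 − 0.1Q = 67.4 + 0.635Q → Q' = 206.2585.
Overproduction ΔQ = 206.2585 − 172.7891 = 33.4694; wedge = subsidy = 24.6.
Welfare loss = ½ × 33.4694 × 24.6 = $411.67 thousand.

$411.67 thousand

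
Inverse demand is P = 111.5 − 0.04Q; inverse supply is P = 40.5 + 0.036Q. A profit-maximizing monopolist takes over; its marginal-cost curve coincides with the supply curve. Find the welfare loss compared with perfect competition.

Competitive equilibrium: 111.5 − 0.04Q = 40.5 + 0.036Q → Q* = 934.21053, P* = 74.13158.
Marginal revenue: MR = 111.5 − 0.08Q. Set MR = MC: 111.5 − 0.08Q = 40.5 + 0.036Q → Q_m = 612.06897.
Price P_m = 111.5 − 0.04·612.06897 = 87.01724; MC(Q_m) = 40.5 + 0.036·612.06897 = 62.53448.
Competitive Q* = 934.21053, so ΔQ = 322.14156; wedge = 87.01724 − 62.53448 = 24.48276.
Deadweight loss = ½ × 322.14156 × 24.48276 = 3943.46.

3943.46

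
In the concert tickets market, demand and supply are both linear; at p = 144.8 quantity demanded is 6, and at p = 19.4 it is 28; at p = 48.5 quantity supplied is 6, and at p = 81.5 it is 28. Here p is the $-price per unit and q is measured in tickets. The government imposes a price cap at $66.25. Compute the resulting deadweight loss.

$8.56

Demand slope = (19.4 − 144.8)/(28 − 6) = −5.7, so p = 179 − 5.7q.
Supply slope = (81.5 − 48.5)/(28 − 6) = 1.5, so p = 39.5 + 1.5q.
Competitive equilibrium: 179 − 5.7q = 39.5 + 1.5q → q* = 19.375, p* = 68.5625.
At the ceiling p = 66.25, quantity supplied = (66.25 − 39.5)/1.5 = 17.8333.
Willingness to pay at q' = 17.8333: 179 − 5.7·17.8333 = 77.3502.
Δq = 19.375 − 17.8333 = 1.5417; wedge = 77.3502 − 66.25 = 11.1002.
Deadweight loss = ½ × 1.5417 × 11.1002 = $8.56.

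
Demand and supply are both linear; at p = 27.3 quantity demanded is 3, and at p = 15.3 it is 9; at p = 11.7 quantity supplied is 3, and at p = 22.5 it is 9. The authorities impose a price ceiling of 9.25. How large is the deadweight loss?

56.77

Demand slope = (15.3 − 27.3)/(9 − 3) = −2, so p = 33.3 − 2q.
Supply slope = (22.5 − 11.7)/(9 − 3) = 1.8, so p = 6.3 + 1.8q.
Competitive equilibrium: 33.3 − 2q = 6.3 + 1.8q → q* = 7.1053, p* = 19.0895.
At the ceiling p = 9.25, quantity supplied = (9.25 − 6.3)/1.8 = 1.6389.
Willingness to pay at q' = 1.6389: 33.3 − 2·1.6389 = 30.0222.
Δq = 7.1053 − 1.6389 = 5.4664; wedge = 30.0222 − 9.25 = 20.7722.
Deadweight loss = ½ × 5.4664 × 20.7722 = 56.77.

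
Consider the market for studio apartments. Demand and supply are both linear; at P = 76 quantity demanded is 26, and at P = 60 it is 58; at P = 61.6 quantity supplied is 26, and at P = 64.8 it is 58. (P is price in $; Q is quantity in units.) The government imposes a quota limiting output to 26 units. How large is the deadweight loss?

Demand slope = (60 − 76)/(58 − 26) = −0.5, so P = 89 − 0.5Q.
Supply slope = (64.8 − 61.6)/(58 − 26) = 0.1, so P = 59 + 0.1Q.
Competitive equilibrium: 89 − 0.5Q = 59 + 0.1Q → Q* = 50, P* = 64.
At Q = 26: demand price = 89 − 0.5·26 = 76; supply price = 59 + 0.1·26 = 61.6.
ΔQ = 50 − 26 = 24; wedge = 76 − 61.6 = 14.4.
The triangle = ½ × 24 × 14.4 = $172.80.

$172.80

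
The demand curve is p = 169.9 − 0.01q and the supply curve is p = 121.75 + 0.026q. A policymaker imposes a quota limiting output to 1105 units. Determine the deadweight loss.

973.01

Competitive equilibrium: 169.9 − 0.01q = 121.75 + 0.026q → q* = 1337.5, p* = 156.525.
At q = 1105: demand price = 169.9 − 0.01·1105 = 158.85; supply price = 121.75 + 0.026·1105 = 150.48.
Δq = 1337.5 − 1105 = 232.5; wedge = 158.85 − 150.48 = 8.37.
The triangle = ½ × 232.5 × 8.37 = 973.01.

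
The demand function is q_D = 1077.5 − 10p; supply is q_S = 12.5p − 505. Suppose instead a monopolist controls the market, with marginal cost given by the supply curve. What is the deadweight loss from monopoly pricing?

In inverse form: demand p = 107.75 − 0.1q, supply p = 40.4 + 0.08q.
Competitive equilibrium: 107.75 − 0.1q = 40.4 + 0.08q → q* = 374.1667, p* = 70.3333.
Marginal revenue: MR = 107.75 − 0.2q. Set MR = MC: 107.75 − 0.2q = 40.4 + 0.08q → q_m = 240.5357.
Price p_m = 107.75 − 0.1·240.5357 = 83.6964; MC(q_m) = 40.4 + 0.08·240.5357 = 59.6429.
Competitive q* = 374.1667, so Δq = 133.631; wedge = 83.6964 − 59.6429 = 24.0535.
Welfare loss = ½ × 133.631 × 24.0535 = 1607.15.

1607.15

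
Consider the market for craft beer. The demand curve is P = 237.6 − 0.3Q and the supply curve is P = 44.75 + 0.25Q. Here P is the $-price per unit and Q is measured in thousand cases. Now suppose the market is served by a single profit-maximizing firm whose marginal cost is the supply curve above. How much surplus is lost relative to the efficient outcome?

Competitive equilibrium: 237.6 − 0.3Q = 44.75 + 0.25Q → Q* = 350.6364, P* = 132.4091.
Marginal revenue: MR = 237.6 − 0.6Q. Set MR = MC: 237.6 − 0.6Q = 44.75 + 0.25Q → Q_m = 226.8824.
Price P_m = 237.6 − 0.3·226.8824 = 169.5353; MC(Q_m) = 44.75 + 0.25·226.8824 = 101.4706.
Competitive Q* = 350.6364, so ΔQ = 123.754; wedge = 169.5353 − 101.4706 = 68.0647.
Welfare loss = ½ × 123.754 × 68.0647 = $4211.64 thousand.

$4211.64 thousand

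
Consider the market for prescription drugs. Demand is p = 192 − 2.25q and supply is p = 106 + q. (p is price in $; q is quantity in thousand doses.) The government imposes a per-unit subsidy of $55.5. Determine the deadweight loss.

Competitive equilibrium: 192 − 2.25q = 106 + q → q* = 26.46154, p* = 132.46154.
The subsidy lowers effective supply by 55.5: p = 50.5 + q.
New quantity: 192 − 2.25q = 50.5 + q → q' = 43.53846.
Overproduction Δq = 43.53846 − 26.46154 = 17.07692; wedge = subsidy = 55.5.
DWL = ½ × 17.07692 × 55.5 = $473.88 thousand.

$473.88 thousand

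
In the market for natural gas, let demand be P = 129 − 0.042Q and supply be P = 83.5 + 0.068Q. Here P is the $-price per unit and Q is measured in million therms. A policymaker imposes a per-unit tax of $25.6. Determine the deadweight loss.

$2978.91 million

Competitive equilibrium: 129 − 0.042Q = 83.5 + 0.068Q → Q* = 413.6364, P* = 111.6273.
With the tax, the buyer price exceeds the seller price by 25.6: (129 − 0.042Q) − (83.5 + 0.068Q) = 25.6 → Q' = 180.9091.
ΔQ = 413.6364 − 180.9091 = 232.7273; the wedge equals the tax, 25.6.
Welfare loss = ½ × 232.7273 × 25.6 = $2978.91 million.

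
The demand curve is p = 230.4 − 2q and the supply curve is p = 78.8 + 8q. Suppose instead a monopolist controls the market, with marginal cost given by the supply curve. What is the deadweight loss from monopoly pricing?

31.92

Competitive equilibrium: 230.4 − 2q = 78.8 + 8q → q* = 15.16, p* = 200.08.
Marginal revenue: MR = 230.4 − 4q. Set MR = MC: 230.4 − 4q = 78.8 + 8q → q_m = 12.6333.
Price p_m = 230.4 − 2·12.6333 = 205.1334; MC(q_m) = 78.8 + 8·12.6333 = 179.8664.
Competitive q* = 15.16, so Δq = 2.5267; wedge = 205.1334 − 179.8664 = 25.267.
Deadweight loss = ½ × 2.5267 × 25.267 = 31.92.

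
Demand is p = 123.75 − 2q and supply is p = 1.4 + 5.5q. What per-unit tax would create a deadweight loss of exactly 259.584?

Competitive equilibrium: 123.75 − 2q = 1.4 + 5.5q → q* = 16.3133, p* = 91.1233.
A tax t gives Δq = t/7.5 and wedge t, so DWL = t²/15.
t²/15 = 259.584 → t² = 3893.76 → t = 62.4.

62.4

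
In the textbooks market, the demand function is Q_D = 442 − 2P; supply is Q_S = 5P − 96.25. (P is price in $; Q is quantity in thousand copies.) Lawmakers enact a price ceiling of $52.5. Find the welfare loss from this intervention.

In inverse form: demand P = 221 − 0.5Q, supply P = 19.25 + 0.2Q.
Competitive equilibrium: 221 − 0.5Q = 19.25 + 0.2Q → Q* = 288.2143, P* = 76.8929.
At the ceiling P = 52.5, quantity supplied = (52.5 − 19.25)/0.2 = 166.25.
Willingness to pay at Q' = 166.25: 221 − 0.5·166.25 = 137.875.
ΔQ = 288.2143 − 166.25 = 121.9643; wedge = 137.875 − 52.5 = 85.375.
Welfare loss = ½ × 121.9643 × 85.375 = $5206.35 thousand.

$5206.35 thousand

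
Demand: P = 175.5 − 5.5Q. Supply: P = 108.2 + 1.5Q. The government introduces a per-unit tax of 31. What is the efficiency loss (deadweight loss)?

68.64

Competitive equilibrium: 175.5 − 5.5Q = 108.2 + 1.5Q → Q* = 9.6143, P* = 122.6214.
With the tax, the buyer price exceeds the seller price by 31: (175.5 − 5.5Q) − (108.2 + 1.5Q) = 31 → Q' = 5.1857.
ΔQ = 9.6143 − 5.1857 = 4.4286; the wedge equals the tax, 31.
The triangle = ½ × 4.4286 × 31 = 68.64.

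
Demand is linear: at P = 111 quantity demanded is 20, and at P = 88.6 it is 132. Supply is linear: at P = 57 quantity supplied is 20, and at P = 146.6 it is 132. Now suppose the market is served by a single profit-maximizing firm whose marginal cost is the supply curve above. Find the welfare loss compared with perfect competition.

Demand slope = (88.6 − 111)/(132 − 20) = −0.2, so P = 115 − 0.2Q.
Supply slope = (146.6 − 57)/(132 − 20) = 0.8, so P = 41 + 0.8Q.
Competitive equilibrium: 115 − 0.2Q = 41 + 0.8Q → Q* = 74, P* = 100.2.
Marginal revenue: MR = 115 − 0.4Q. Set MR = MC: 115 − 0.4Q = 41 + 0.8Q → Q_m = 61.6667.
Price P_m = 115 − 0.2·61.6667 = 102.6667; MC(Q_m) = 41 + 0.8·61.6667 = 90.3334.
Competitive Q* = 74, so ΔQ = 12.3333; wedge = 102.6667 − 90.3334 = 12.3333.
Deadweight loss = ½ × 12.3333 × 12.3333 = 76.06.

76.06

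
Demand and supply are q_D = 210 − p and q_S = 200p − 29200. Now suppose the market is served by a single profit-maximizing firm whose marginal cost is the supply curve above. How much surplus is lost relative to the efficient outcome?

506.91

In inverse form: demand p = 210 − q, supply p = 146 + 0.005q.
Competitive equilibrium: 210 − q = 146 + 0.005q → q* = 63.68159, p* = 146.31841.
Marginal revenue: MR = 210 − 2q. Set MR = MC: 210 − 2q = 146 + 0.005q → q_m = 31.9202.
Price p_m = 210 − 1·31.9202 = 178.0798; MC(q_m) = 146 + 0.005·31.9202 = 146.1596.
Competitive q* = 63.68159, so Δq = 31.76139; wedge = 178.0798 − 146.1596 = 31.9202.
Welfare loss = ½ × 31.76139 × 31.9202 = 506.91.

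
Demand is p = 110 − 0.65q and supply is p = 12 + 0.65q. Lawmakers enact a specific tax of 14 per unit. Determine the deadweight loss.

75.38

Competitive equilibrium: 110 − 0.65q = 12 + 0.65q → q* = 75.3846, p* = 61.
With the tax, the buyer price exceeds the seller price by 14: (110 − 0.65q) − (12 + 0.65q) = 14 → q' = 64.6154.
Δq = 75.3846 − 64.6154 = 10.7692; the wedge equals the tax, 14.
DWL = ½ × 10.7692 × 14 = 75.38.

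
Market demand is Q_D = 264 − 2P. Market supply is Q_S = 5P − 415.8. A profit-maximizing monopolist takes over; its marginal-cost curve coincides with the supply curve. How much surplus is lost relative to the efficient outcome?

295.80

In inverse form: demand P = 132 − 0.5Q, supply P = 83.16 + 0.2Q.
Competitive equilibrium: 132 − 0.5Q = 83.16 + 0.2Q → Q* = 69.7714, P* = 97.1143.
Marginal revenue: MR = 132 − Q. Set MR = MC: 132 − Q = 83.16 + 0.2Q → Q_m = 40.7.
Price P_m = 132 − 0.5·40.7 = 111.65; MC(Q_m) = 83.16 + 0.2·40.7 = 91.3.
Competitive Q* = 69.7714, so ΔQ = 29.0714; wedge = 111.65 − 91.3 = 20.35.
Deadweight loss = ½ × 29.0714 × 20.35 = 295.80.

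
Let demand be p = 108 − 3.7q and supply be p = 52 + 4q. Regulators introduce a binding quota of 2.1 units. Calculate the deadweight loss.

103.01

Competitive equilibrium: 108 − 3.7q = 52 + 4q → q* = 7.2727, p* = 81.0909.
At q = 2.1: demand price = 108 − 3.7·2.1 = 100.23; supply price = 52 + 4·2.1 = 60.4.
Δq = 7.2727 − 2.1 = 5.1727; wedge = 100.23 − 60.4 = 39.83.
Welfare loss = ½ × 5.1727 × 39.83 = 103.01.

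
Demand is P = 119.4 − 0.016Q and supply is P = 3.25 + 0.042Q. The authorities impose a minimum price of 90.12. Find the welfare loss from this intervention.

Competitive equilibrium: 119.4 − 0.016Q = 3.25 + 0.042Q → Q* = 2002.5862, P* = 87.3586.
At the floor P = 90.12, quantity demanded = (119.4 − 90.12)/0.016 = 1830.
Sellers' marginal cost at Q' = 1830: 3.25 + 0.042·1830 = 80.11.
ΔQ = 2002.5862 − 1830 = 172.5862; wedge = 90.12 − 80.11 = 10.01.
The triangle = ½ × 172.5862 × 10.01 = 863.79.

863.79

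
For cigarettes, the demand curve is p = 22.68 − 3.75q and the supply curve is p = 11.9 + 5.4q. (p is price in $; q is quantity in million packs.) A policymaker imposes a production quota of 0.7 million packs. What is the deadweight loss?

$1.05 million

Competitive equilibrium: 22.68 − 3.75q = 11.9 + 5.4q → q* = 1.1781, p* = 18.262.
At q = 0.7: demand price = 22.68 − 3.75·0.7 = 20.055; supply price = 11.9 + 5.4·0.7 = 15.68.
Δq = 1.1781 − 0.7 = 0.4781; wedge = 20.055 − 15.68 = 4.375.
The triangle = ½ × 0.4781 × 4.375 = $1.05 million.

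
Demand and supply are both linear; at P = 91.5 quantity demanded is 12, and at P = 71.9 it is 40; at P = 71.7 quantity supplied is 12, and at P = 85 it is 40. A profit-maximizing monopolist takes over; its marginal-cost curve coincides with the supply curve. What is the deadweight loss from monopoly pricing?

68.16

Demand slope = (71.9 − 91.5)/(40 − 12) = −0.7, so P = 99.9 − 0.7Q.
Supply slope = (85 − 71.7)/(40 − 12) = 0.475, so P = 66 + 0.475Q.
Competitive equilibrium: 99.9 − 0.7Q = 66 + 0.475Q → Q* = 28.8511, P* = 79.7043.
Marginal revenue: MR = 99.9 − 1.4Q. Set MR = MC: 99.9 − 1.4Q = 66 + 0.475Q → Q_m = 18.08.
Price P_m = 99.9 − 0.7·18.08 = 87.244; MC(Q_m) = 66 + 0.475·18.08 = 74.588.
Competitive Q* = 28.8511, so ΔQ = 10.7711; wedge = 87.244 − 74.588 = 12.656.
Deadweight loss = ½ × 10.7711 × 12.656 = 68.16.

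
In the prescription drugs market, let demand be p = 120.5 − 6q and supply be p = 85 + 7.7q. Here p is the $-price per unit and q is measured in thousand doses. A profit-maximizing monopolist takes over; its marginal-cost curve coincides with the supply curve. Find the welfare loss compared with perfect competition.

Competitive equilibrium: 120.5 − 6q = 85 + 7.7q → q* = 2.5912, p* = 104.9526.
Marginal revenue: MR = 120.5 − 12q. Set MR = MC: 120.5 − 12q = 85 + 7.7q → q_m = 1.802.
Price p_m = 120.5 − 6·1.802 = 109.688; MC(q_m) = 85 + 7.7·1.802 = 98.8754.
Competitive q* = 2.5912, so Δq = 0.7892; wedge = 109.688 − 98.8754 = 10.8126.
The triangle = ½ × 0.7892 × 10.8126 = $4.27 thousand.

$4.27 thousand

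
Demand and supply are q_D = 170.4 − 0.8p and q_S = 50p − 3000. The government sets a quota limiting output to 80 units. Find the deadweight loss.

1040.14

In inverse form: demand p = 213 − 1.25q, supply p = 60 + 0.02q.
Competitive equilibrium: 213 − 1.25q = 60 + 0.02q → q* = 120.4724, p* = 62.4094.
At q = 80: demand price = 213 − 1.25·80 = 113; supply price = 60 + 0.02·80 = 61.6.
Δq = 120.4724 − 80 = 40.4724; wedge = 113 − 61.6 = 51.4.
Deadweight loss = ½ × 40.4724 × 51.4 = 1040.14.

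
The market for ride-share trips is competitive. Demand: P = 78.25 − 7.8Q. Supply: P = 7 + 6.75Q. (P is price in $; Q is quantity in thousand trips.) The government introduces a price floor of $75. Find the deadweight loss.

Competitive equilibrium: 78.25 − 7.8Q = 7 + 6.75Q → Q* = 4.8969, P* = 40.0541.
At the floor P = 75, quantity demanded = (78.25 − 75)/7.8 = 0.4167.
Sellers' marginal cost at Q' = 0.4167: 7 + 6.75·0.4167 = 9.8127.
ΔQ = 4.8969 − 0.4167 = 4.4802; wedge = 75 − 9.8127 = 65.1873.
Welfare loss = ½ × 4.4802 × 65.1873 = $146.03 thousand.

$146.03 thousand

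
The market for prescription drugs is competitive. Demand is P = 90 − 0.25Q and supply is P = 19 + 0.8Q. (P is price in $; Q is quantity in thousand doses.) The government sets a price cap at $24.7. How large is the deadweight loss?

Competitive equilibrium: 90 − 0.25Q = 19 + 0.8Q → Q* = 67.619, P* = 73.0952.
At the ceiling P = 24.7, quantity supplied = (24.7 − 19)/0.8 = 7.125.
Willingness to pay at Q' = 7.125: 90 − 0.25·7.125 = 88.2188.
ΔQ = 67.619 − 7.125 = 60.494; wedge = 88.2188 − 24.7 = 63.5188.
Welfare loss = ½ × 60.494 × 63.5188 = $1921.25 thousand.

$1921.25 thousand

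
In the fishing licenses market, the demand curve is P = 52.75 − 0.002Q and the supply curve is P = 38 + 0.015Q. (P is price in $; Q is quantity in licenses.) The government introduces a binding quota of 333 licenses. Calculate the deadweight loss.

$2429.70

Competitive equilibrium: 52.75 − 0.002Q = 38 + 0.015Q → Q* = 867.6471, P* = 51.0147.
At Q = 333: demand price = 52.75 − 0.002·333 = 52.084; supply price = 38 + 0.015·333 = 42.995.
ΔQ = 867.6471 − 333 = 534.6471; wedge = 52.084 − 42.995 = 9.089.
Welfare loss = ½ × 534.6471 × 9.089 = $2429.70.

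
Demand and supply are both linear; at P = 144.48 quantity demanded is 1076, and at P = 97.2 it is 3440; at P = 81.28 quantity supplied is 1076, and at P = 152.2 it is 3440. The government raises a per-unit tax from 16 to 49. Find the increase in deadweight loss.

21450

Demand slope = (97.2 − 144.48)/(3440 − 1076) = −0.02, so P = 166 − 0.02Q.
Supply slope = (152.2 − 81.28)/(3440 − 1076) = 0.03, so P = 49 + 0.03Q.
Competitive equilibrium: 166 − 0.02Q = 49 + 0.03Q → Q* = 2340, P* = 119.2.
For a per-unit tax t: ΔQ = t/0.05, so DWL = ½·t·(t/0.05) = t²/0.1.
At t = 16: DWL = 2560. At t = 49: DWL = 24010.
Increase = 24010 − 2560 = 21450.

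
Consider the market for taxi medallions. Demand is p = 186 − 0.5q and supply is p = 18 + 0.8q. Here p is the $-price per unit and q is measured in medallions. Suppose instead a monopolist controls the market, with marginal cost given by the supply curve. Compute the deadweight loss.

Competitive equilibrium: 186 − 0.5q = 18 + 0.8q → q* = 129.2308, p* = 121.3846.
Marginal revenue: MR = 186 − q. Set MR = MC: 186 − q = 18 + 0.8q → q_m = 93.3333.
Price p_m = 186 − 0.5·93.3333 = 139.3334; MC(q_m) = 18 + 0.8·93.3333 = 92.6666.
Competitive q* = 129.2308, so Δq = 35.8975; wedge = 139.3334 − 92.6666 = 46.6668.
Deadweight loss = ½ × 35.8975 × 46.6668 = $837.61.

$837.61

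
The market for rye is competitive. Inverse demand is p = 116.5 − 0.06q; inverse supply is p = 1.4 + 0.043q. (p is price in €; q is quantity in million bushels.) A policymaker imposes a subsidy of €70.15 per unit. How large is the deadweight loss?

Competitive equilibrium: 116.5 − 0.06q = 1.4 + 0.043q → q* = 1117.4757, p* = 49.4515.
The subsidy lowers effective supply by 70.15: p = 0.043q − 68.75.
New quantity: 116.5 − 0.06q = 0.043q − 68.75 → q' = 1798.5437.
Overproduction Δq = 1798.5437 − 1117.4757 = 681.068; wedge = subsidy = 70.15.
Deadweight loss = ½ × 681.068 × 70.15 = €23888.46 million.

€23888.46 million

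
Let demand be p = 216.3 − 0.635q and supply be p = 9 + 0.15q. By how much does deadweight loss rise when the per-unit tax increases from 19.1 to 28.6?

288.63

Competitive equilibrium: 216.3 − 0.635q = 9 + 0.15q → q* = 264.0764, p* = 48.6115.
For a per-unit tax t: Δq = t/0.785, so DWL = ½·t·(t/0.785) = t²/1.57.
At t = 19.1: DWL = 232.363. At t = 28.6: DWL = 520.994.
Increase = 520.994 − 232.363 = 288.63.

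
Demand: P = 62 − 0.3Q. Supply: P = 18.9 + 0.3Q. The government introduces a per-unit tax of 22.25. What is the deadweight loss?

412.55

Competitive equilibrium: 62 − 0.3Q = 18.9 + 0.3Q → Q* = 71.8333, P* = 40.45.
With the tax, the buyer price exceeds the seller price by 22.25: (62 − 0.3Q) − (18.9 + 0.3Q) = 22.25 → Q' = 34.75.
ΔQ = 71.8333 − 34.75 = 37.0833; the wedge equals the tax, 22.25.
DWL = ½ × 37.0833 × 22.25 = 412.55.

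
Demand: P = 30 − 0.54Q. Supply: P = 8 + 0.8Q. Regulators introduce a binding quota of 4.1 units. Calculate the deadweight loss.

101.66

Competitive equilibrium: 30 − 0.54Q = 8 + 0.8Q → Q* = 16.4179, P* = 21.1343.
At Q = 4.1: demand price = 30 − 0.54·4.1 = 27.786; supply price = 8 + 0.8·4.1 = 11.28.
ΔQ = 16.4179 − 4.1 = 12.3179; wedge = 27.786 − 11.28 = 16.506.
DWL = ½ × 12.3179 × 16.506 = 101.66.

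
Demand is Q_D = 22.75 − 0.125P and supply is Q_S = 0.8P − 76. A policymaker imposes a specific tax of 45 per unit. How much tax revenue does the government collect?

In inverse form: demand P = 182 − 8Q, supply P = 95 + 1.25Q.
Competitive equilibrium: 182 − 8Q = 95 + 1.25Q → Q* = 9.4054, P* = 106.7568.
With the tax, the buyer price exceeds the seller price by 45: (182 − 8Q) − (95 + 1.25Q) = 45 → Q' = 4.5405.
Tax revenue = 45 × 4.5405 = 204.32.

204.32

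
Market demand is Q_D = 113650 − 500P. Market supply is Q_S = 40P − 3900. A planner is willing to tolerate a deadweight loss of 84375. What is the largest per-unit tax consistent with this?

In inverse form: demand P = 227.3 − 0.002Q, supply P = 97.5 + 0.025Q.
Competitive equilibrium: 227.3 − 0.002Q = 97.5 + 0.025Q → Q* = 4807.4074, P* = 217.6852.
A tax t gives ΔQ = t/0.027 and wedge t, so DWL = t²/0.054.
t²/0.054 = 84375 → t² = 4556.25 → t = 67.5.

67.5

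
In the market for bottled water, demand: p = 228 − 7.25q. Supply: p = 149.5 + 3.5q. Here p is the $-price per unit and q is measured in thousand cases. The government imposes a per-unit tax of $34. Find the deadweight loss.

Competitive equilibrium: 228 − 7.25q = 149.5 + 3.5q → q* = 7.3023, p* = 175.0581.
With the tax, the buyer price exceeds the seller price by 34: (228 − 7.25q) − (149.5 + 3.5q) = 34 → q' = 4.1395.
Δq = 7.3023 − 4.1395 = 3.1628; the wedge equals the tax, 34.
Deadweight loss = ½ × 3.1628 × 34 = $53.77 thousand.

$53.77 thousand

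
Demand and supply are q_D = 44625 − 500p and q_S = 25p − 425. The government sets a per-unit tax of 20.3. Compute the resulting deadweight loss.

In inverse form: demand p = 89.25 − 0.002q, supply p = 17 + 0.04q.
Competitive equilibrium: 89.25 − 0.002q = 17 + 0.04q → q* = 1720.2381, p* = 85.8095.
With the tax, the buyer price exceeds the seller price by 20.3: (89.25 − 0.002q) − (17 + 0.04q) = 20.3 → q' = 1236.9048.
Δq = 1720.2381 − 1236.9048 = 483.3333; the wedge equals the tax, 20.3.
DWL = ½ × 483.3333 × 20.3 = 4905.83.

4905.83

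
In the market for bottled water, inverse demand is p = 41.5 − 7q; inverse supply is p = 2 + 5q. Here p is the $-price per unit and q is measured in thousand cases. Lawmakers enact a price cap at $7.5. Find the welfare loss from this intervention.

Competitive equilibrium: 41.5 − 7q = 2 + 5q → q* = 3.2917, p* = 18.4583.
At the ceiling p = 7.5, quantity supplied = (7.5 − 2)/5 = 1.1.
Willingness to pay at q' = 1.1: 41.5 − 7·1.1 = 33.8.
Δq = 3.2917 − 1.1 = 2.1917; wedge = 33.8 − 7.5 = 26.3.
The triangle = ½ × 2.1917 × 26.3 = $28.82 thousand.

$28.82 thousand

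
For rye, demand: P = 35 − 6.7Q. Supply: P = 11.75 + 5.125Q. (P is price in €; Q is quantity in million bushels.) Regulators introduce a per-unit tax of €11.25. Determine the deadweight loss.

€5.35 million

Competitive equilibrium: 35 − 6.7Q = 11.75 + 5.125Q → Q* = 1.9662, P* = 21.8266.
With the tax, the buyer price exceeds the seller price by 11.25: (35 − 6.7Q) − (11.75 + 5.125Q) = 11.25 → Q' = 1.0148.
ΔQ = 1.9662 − 1.0148 = 0.9514; the wedge equals the tax, 11.25.
Welfare loss = ½ × 0.9514 × 11.25 = €5.35 million.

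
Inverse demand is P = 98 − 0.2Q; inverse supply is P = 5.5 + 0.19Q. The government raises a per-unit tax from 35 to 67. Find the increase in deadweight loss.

4184.62

Competitive equilibrium: 98 − 0.2Q = 5.5 + 0.19Q → Q* = 237.1795, P* = 50.5641.
For a per-unit tax t: ΔQ = t/0.39, so DWL = ½·t·(t/0.39) = t²/0.78.
At t = 35: DWL = 1570.513. At t = 67: DWL = 5755.128.
Increase = 5755.128 − 1570.513 = 4184.62.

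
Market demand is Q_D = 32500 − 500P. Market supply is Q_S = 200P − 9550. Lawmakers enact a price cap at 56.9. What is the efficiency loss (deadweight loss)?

In inverse form: demand P = 65 − 0.002Q, supply P = 47.75 + 0.005Q.
Competitive equilibrium: 65 − 0.002Q = 47.75 + 0.005Q → Q* = 2464.2857, P* = 60.0714.
At the ceiling P = 56.9, quantity supplied = (56.9 − 47.75)/0.005 = 1830.
Willingness to pay at Q' = 1830: 65 − 0.002·1830 = 61.34.
ΔQ = 2464.2857 − 1830 = 634.2857; wedge = 61.34 − 56.9 = 4.44.
DWL = ½ × 634.2857 × 4.44 = 1408.11.

1408.11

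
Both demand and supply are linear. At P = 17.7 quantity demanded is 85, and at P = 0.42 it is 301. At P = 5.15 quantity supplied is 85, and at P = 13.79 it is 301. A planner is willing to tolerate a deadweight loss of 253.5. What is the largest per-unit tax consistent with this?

Demand slope = (0.42 − 17.7)/(301 − 85) = −0.08, so P = 24.5 − 0.08Q.
Supply slope = (13.79 − 5.15)/(301 − 85) = 0.04, so P = 1.75 + 0.04Q.
Competitive equilibrium: 24.5 − 0.08Q = 1.75 + 0.04Q → Q* = 189.5833, P* = 9.3333.
A tax t gives ΔQ = t/0.12 and wedge t, so DWL = t²/0.24.
t²/0.24 = 253.5 → t² = 60.84 → t = 7.8.

7.8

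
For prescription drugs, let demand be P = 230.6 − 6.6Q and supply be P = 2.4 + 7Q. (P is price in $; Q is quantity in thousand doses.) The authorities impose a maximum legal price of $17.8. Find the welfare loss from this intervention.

$1445.40 thousand

Competitive equilibrium: 230.6 − 6.6Q = 2.4 + 7Q → Q* = 16.7794, P* = 119.8559.
At the ceiling P = 17.8, quantity supplied = (17.8 − 2.4)/7 = 2.2.
Willingness to pay at Q' = 2.2: 230.6 − 6.6·2.2 = 216.08.
ΔQ = 16.7794 − 2.2 = 14.5794; wedge = 216.08 − 17.8 = 198.28.
DWL = ½ × 14.5794 × 198.28 = $1445.40 thousand.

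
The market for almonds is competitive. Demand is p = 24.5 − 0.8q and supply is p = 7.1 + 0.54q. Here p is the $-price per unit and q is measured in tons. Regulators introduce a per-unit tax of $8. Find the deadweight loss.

$23.88

Competitive equilibrium: 24.5 − 0.8q = 7.1 + 0.54q → q* = 12.9851, p* = 14.1119.
With the tax, the buyer price exceeds the seller price by 8: (24.5 − 0.8q) − (7.1 + 0.54q) = 8 → q' = 7.0149.
Δq = 12.9851 − 7.0149 = 5.9702; the wedge equals the tax, 8.
DWL = ½ × 5.9702 × 8 = $23.88.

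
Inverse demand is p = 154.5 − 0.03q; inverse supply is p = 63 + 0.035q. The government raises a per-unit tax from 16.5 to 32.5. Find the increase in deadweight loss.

Competitive equilibrium: 154.5 − 0.03q = 63 + 0.035q → q* = 1407.6923, p* = 112.2692.
For a per-unit tax t: Δq = t/0.065, so DWL = ½·t·(t/0.065) = t²/0.13.
At t = 16.5: DWL = 2094.231. At t = 32.5: DWL = 8125.
Increase = 8125 − 2094.231 = 6030.77.

6030.77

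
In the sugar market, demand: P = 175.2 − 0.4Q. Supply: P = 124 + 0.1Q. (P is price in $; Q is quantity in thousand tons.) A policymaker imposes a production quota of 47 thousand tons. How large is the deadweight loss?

$767.29 thousand

Competitive equilibrium: 175.2 − 0.4Q = 124 + 0.1Q → Q* = 102.4, P* = 134.24.
At Q = 47: demand price = 175.2 − 0.4·47 = 156.4; supply price = 124 + 0.1·47 = 128.7.
ΔQ = 102.4 − 47 = 55.4; wedge = 156.4 − 128.7 = 27.7.
Deadweight loss = ½ × 55.4 × 27.7 = $767.29 thousand.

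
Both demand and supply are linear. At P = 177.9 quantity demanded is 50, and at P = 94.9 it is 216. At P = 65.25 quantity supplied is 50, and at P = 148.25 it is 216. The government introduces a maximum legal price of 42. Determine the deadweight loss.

12664.36

Demand slope = (94.9 − 177.9)/(216 − 50) = −0.5, so P = 202.9 − 0.5Q.
Supply slope = (148.25 − 65.25)/(216 − 50) = 0.5, so P = 40.25 + 0.5Q.
Competitive equilibrium: 202.9 − 0.5Q = 40.25 + 0.5Q → Q* = 162.65, P* = 121.575.
At the ceiling P = 42, quantity supplied = (42 − 40.25)/0.5 = 3.5.
Willingness to pay at Q' = 3.5: 202.9 − 0.5·3.5 = 201.15.
ΔQ = 162.65 − 3.5 = 159.15; wedge = 201.15 − 42 = 159.15.
Deadweight loss = ½ × 159.15 × 159.15 = 12664.36.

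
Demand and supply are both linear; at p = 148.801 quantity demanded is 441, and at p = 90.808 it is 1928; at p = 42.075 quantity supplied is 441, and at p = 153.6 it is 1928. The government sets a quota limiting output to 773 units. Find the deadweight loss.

20807.80

Demand slope = (90.808 − 148.801)/(1928 − 441) = −0.039, so p = 166 − 0.039q.
Supply slope = (153.6 − 42.075)/(1928 − 441) = 0.075, so p = 9 + 0.075q.
Competitive equilibrium: 166 − 0.039q = 9 + 0.075q → q* = 1377.193, p* = 112.2895.
At q = 773: demand price = 166 − 0.039·773 = 135.853; supply price = 9 + 0.075·773 = 66.975.
Δq = 1377.193 − 773 = 604.193; wedge = 135.853 − 66.975 = 68.878.
Deadweight loss = ½ × 604.193 × 68.878 = 20807.80.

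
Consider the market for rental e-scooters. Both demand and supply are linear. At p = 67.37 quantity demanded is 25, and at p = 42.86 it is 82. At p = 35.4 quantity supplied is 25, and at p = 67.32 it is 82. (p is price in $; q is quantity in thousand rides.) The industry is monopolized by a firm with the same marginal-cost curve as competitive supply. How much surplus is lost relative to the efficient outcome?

$148.99 thousand

Demand slope = (42.86 − 67.37)/(82 − 25) = −0.43, so p = 78.12 − 0.43q.
Supply slope = (67.32 − 35.4)/(82 − 25) = 0.56, so p = 21.4 + 0.56q.
Competitive equilibrium: 78.12 − 0.43q = 21.4 + 0.56q → q* = 57.2929, p* = 53.484.
Marginal revenue: MR = 78.12 − 0.86q. Set MR = MC: 78.12 − 0.86q = 21.4 + 0.56q → q_m = 39.9437.
Price p_m = 78.12 − 0.43·39.9437 = 60.9442; MC(q_m) = 21.4 + 0.56·39.9437 = 43.7685.
Competitive q* = 57.2929, so Δq = 17.3492; wedge = 60.9442 − 43.7685 = 17.1757.
The triangle = ½ × 17.3492 × 17.1757 = $148.99 thousand.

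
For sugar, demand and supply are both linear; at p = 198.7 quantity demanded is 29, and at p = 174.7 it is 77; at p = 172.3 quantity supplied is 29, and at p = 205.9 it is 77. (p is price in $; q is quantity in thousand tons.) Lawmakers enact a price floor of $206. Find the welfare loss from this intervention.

$803.736 thousand

Demand slope = (174.7 − 198.7)/(77 − 29) = −0.5, so p = 213.2 − 0.5q.
Supply slope = (205.9 − 172.3)/(77 − 29) = 0.7, so p = 152 + 0.7q.
Competitive equilibrium: 213.2 − 0.5q = 152 + 0.7q → q* = 51, p* = 187.7.
At the floor p = 206, quantity demanded = (213.2 − 206)/0.5 = 14.4.
Sellers' marginal cost at q' = 14.4: 152 + 0.7·14.4 = 162.08.
Δq = 51 − 14.4 = 36.6; wedge = 206 − 162.08 = 43.92.
DWL = ½ × 36.6 × 43.92 = $803.736 thousand.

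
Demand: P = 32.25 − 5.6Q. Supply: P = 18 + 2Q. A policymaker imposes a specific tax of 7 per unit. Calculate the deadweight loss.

3.22

Competitive equilibrium: 32.25 − 5.6Q = 18 + 2Q → Q* = 1.875, P* = 21.75.
With the tax, the buyer price exceeds the seller price by 7: (32.25 − 5.6Q) − (18 + 2Q) = 7 → Q' = 0.9539.
ΔQ = 1.875 − 0.9539 = 0.9211; the wedge equals the tax, 7.
Deadweight loss = ½ × 0.9211 × 7 = 3.22.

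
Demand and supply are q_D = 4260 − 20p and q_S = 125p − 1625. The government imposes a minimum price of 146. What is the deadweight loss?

128899.99

In inverse form: demand p = 213 − 0.05q, supply p = 13 + 0.008q.
Competitive equilibrium: 213 − 0.05q = 13 + 0.008q → q* = 3448.2759, p* = 40.5862.
At the floor p = 146, quantity demanded = (213 − 146)/0.05 = 1340.
Sellers' marginal cost at q' = 1340: 13 + 0.008·1340 = 23.72.
Δq = 3448.2759 − 1340 = 2108.2759; wedge = 146 − 23.72 = 122.28.
Deadweight loss = ½ × 2108.2759 × 122.28 = 128899.99.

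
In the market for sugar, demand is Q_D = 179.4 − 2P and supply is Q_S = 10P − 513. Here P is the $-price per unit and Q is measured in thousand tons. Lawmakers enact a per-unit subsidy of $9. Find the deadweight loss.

In inverse form: demand P = 89.7 − 0.5Q, supply P = 51.3 + 0.1Q.
Competitive equilibrium: 89.7 − 0.5Q = 51.3 + 0.1Q → Q* = 64, P* = 57.7.
The subsidy lowers effective supply by 9: P = 42.3 + 0.1Q.
New quantity: 89.7 − 0.5Q = 42.3 + 0.1Q → Q' = 79.
Overproduction ΔQ = 79 − 64 = 15; wedge = subsidy = 9.
Deadweight loss = ½ × 15 × 9 = $67.50 thousand.

$67.50 thousand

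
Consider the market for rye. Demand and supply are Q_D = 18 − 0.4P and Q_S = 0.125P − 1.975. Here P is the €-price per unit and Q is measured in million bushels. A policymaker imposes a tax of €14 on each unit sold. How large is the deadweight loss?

In inverse form: demand P = 45 − 2.5Q, supply P = 15.8 + 8Q.
Competitive equilibrium: 45 − 2.5Q = 15.8 + 8Q → Q* = 2.781, P* = 38.0476.
With the tax, the buyer price exceeds the seller price by 14: (45 − 2.5Q) − (15.8 + 8Q) = 14 → Q' = 1.4476.
ΔQ = 2.781 − 1.4476 = 1.3334; the wedge equals the tax, 14.
Welfare loss = ½ × 1.3334 × 14 = €9.33 million.

€9.33 million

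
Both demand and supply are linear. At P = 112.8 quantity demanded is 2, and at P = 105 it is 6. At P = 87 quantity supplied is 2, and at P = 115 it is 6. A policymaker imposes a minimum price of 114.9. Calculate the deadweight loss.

70.16

Demand slope = (105 − 112.8)/(6 − 2) = −1.95, so P = 116.7 − 1.95Q.
Supply slope = (115 − 87)/(6 − 2) = 7, so P = 73 + 7Q.
Competitive equilibrium: 116.7 − 1.95Q = 73 + 7Q → Q* = 4.8827, P* = 107.1788.
At the floor P = 114.9, quantity demanded = (116.7 − 114.9)/1.95 = 0.9231.
Sellers' marginal cost at Q' = 0.9231: 73 + 7·0.9231 = 79.4617.
ΔQ = 4.8827 − 0.9231 = 3.9596; wedge = 114.9 − 79.4617 = 35.4383.
The triangle = ½ × 3.9596 × 35.4383 = 70.16.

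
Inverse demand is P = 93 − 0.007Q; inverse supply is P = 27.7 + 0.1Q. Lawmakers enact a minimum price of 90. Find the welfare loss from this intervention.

Competitive equilibrium: 93 − 0.007Q = 27.7 + 0.1Q → Q* = 610.2804, P* = 88.728.
At the floor P = 90, quantity demanded = (93 − 90)/0.007 = 428.5714.
Sellers' marginal cost at Q' = 428.5714: 27.7 + 0.1·428.5714 = 70.5571.
ΔQ = 610.2804 − 428.5714 = 181.709; wedge = 90 − 70.5571 = 19.4429.
DWL = ½ × 181.709 × 19.4429 = 1766.47.

1766.47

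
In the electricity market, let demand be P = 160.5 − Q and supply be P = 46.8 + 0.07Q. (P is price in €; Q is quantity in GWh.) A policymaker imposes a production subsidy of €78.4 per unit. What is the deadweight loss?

€2872.22

Competitive equilibrium: 160.5 − Q = 46.8 + 0.07Q → Q* = 106.2617, P* = 54.2383.
The subsidy lowers effective supply by 78.4: P = 0.07Q − 31.6.
New quantity: 160.5 − Q = 0.07Q − 31.6 → Q' = 179.5327.
Overproduction ΔQ = 179.5327 − 106.2617 = 73.271; wedge = subsidy = 78.4.
DWL = ½ × 73.271 × 78.4 = €2872.22.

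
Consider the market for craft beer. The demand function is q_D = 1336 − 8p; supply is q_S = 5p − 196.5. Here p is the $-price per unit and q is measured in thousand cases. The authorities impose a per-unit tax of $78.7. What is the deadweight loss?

$9528.75 thousand

In inverse form: demand p = 167 − 0.125q, supply p = 39.3 + 0.2q.
Competitive equilibrium: 167 − 0.125q = 39.3 + 0.2q → q* = 392.92308, p* = 117.88462.
With the tax, the buyer price exceeds the seller price by 78.7: (167 − 0.125q) − (39.3 + 0.2q) = 78.7 → q' = 150.76923.
Δq = 392.92308 − 150.76923 = 242.15385; the wedge equals the tax, 78.7.
DWL = ½ × 242.15385 × 78.7 = $9528.75 thousand.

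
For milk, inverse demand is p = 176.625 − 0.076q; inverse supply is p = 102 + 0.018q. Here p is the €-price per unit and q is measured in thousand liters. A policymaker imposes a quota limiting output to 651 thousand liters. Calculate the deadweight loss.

€959.53 thousand

Competitive equilibrium: 176.625 − 0.076q = 102 + 0.018q → q* = 793.883, p* = 116.2899.
At q = 651: demand price = 176.625 − 0.076·651 = 127.149; supply price = 102 + 0.018·651 = 113.718.
Δq = 793.883 − 651 = 142.883; wedge = 127.149 − 113.718 = 13.431.
Deadweight loss = ½ × 142.883 × 13.431 = €959.53 thousand.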